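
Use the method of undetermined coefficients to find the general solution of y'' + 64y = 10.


Homogeneous part: r² + 64 = 0 ⇒ r = ±8i, so y_h = C₁cos(8x) + C₂sin(8x).
Try constant y_p = A; plug in: 64A = 10 ⇒ A = 5/32.
General solution: y = C₁cos(8x) + C₂sin(8x) + 5/32.


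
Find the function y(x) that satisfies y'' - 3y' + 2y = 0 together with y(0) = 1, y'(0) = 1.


Characteristic roots of r² - 3r + 2 = 0 are 2, 1.
General solution y = c₁ e^(2x) + c₂ e^(x).
Apply y(0) = 1: c₁ + c₂ = 1. Apply y'(0) = 1: 2 c₁ + 1 c₂ = 1.
Solve: c₁ = 0, c₂ = 1.
Particular solution: y = 0e^(2x) + e^(x).


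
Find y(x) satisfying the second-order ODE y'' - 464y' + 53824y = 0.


Characteristic equation: r² - 464r + 53824 = 0, i.e. (r - 232)² = 0.
Repeated root r = 232; include an x factor for the second linearly independent solution.
General solution: y = (C₁ + C₂x)e^(232x).


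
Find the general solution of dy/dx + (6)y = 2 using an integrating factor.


P(x) = 6, Q(x) = 2; integrating factor μ = e^(6x).
(μ y)' = 2e^(6x) ⇒ μ y = (1/3)e^(6x) + C.
Divide by μ: y = 1/3 + Ce^(-6x).


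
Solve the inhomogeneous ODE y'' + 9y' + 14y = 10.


Characteristic roots of r² + 9r + 14 = 0 are -2, -7.
y_h = C₁e^(-2x) + C₂e^(-7x).
Constant forcing; try y_p = A. Then 14A = 10 ⇒ A = 5/7.
General solution: y = C₁e^(-2x) + C₂e^(-7x) + 5/7.


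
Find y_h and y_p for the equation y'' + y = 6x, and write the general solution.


Homogeneous: r² + 1 = 0 ⇒ r = ±1i, y_h = C₁cos(x) + C₂sin(x).
Polynomial forcing; try y_p = Ax + B. Then y_p'' + 1 y_p = 1(Ax + B) = 6x, so B = 0 and A = 6.
General solution: y = C₁cos(x) + C₂sin(x) + 6x.


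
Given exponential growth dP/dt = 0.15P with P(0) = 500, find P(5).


The ODE dP/dt = 0.15P has solution P(t) = P(0)e^(0.15t).
Substitute P(0) = 500 and t = 5: P(5) = 500 e^(0.75) ≈ 1059.


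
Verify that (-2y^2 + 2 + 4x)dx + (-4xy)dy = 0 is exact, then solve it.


Check exactness: ∂M/∂y = -4y and ∂N/∂x = -4y; equal, so the equation is exact.
Integrate M with respect to x (treating y as constant): ∫M dx = -2xy^2 + 2x + 2x^2 + h(y).
Differentiate w.r.t. y and set equal to N: all terms match, so h'(y) = 0 and h is a constant absorbed into C.
General solution: -2xy^2 + 2x + 2x^2 = C.


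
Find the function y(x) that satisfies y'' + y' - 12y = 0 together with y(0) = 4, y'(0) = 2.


Characteristic roots of r² + r - 12 = 0 are 3, -4.
General solution y = c₁ e^(3x) + c₂ e^(-4x).
Apply y(0) = 4: c₁ + c₂ = 4. Apply y'(0) = 2: 3 c₁ - 4 c₂ = 2.
Solve: c₁ = 18/7, c₂ = 10/7.
Particular solution: y = (18/7)e^(3x) + (10/7)e^(-4x).


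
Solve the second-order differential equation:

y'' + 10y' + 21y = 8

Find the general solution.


Characteristic roots of r² + 10r + 21 = 0 are -7, -3.
y_h = C₁e^(-7x) + C₂e^(-3x).
Constant forcing; try y_p = A. Then 21A = 8 ⇒ A = 8/21.
General solution: y = C₁e^(-7x) + C₂e^(-3x) + 8/21.


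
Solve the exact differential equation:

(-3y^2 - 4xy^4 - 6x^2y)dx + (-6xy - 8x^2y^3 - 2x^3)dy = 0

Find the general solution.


Check exactness: ∂M/∂y = -6y - 16xy^3 - 6x^2 and ∂N/∂x = -6y - 16xy^3 - 6x^2; equal, so the equation is exact.
Integrate M with respect to x (treating y as constant): ∫M dx = -3xy^2 - 2x^2y^4 - 2x^3y + h(y).
Differentiate w.r.t. y and set equal to N: all terms match, so h'(y) = 0 and h is a constant absorbed into C.
General solution: -3xy^2 - 2x^2y^4 - 2x^3y = C.


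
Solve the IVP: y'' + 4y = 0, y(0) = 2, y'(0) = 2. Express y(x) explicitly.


Characteristic roots of r² + 4 = 0 are ±2i, so y = C₁cos(2x) + C₂sin(2x).
Apply y(0) = 2: C₁ = 2. Differentiate and apply y'(0) = 2: 2·C₂ = 2, so C₂ = 1.
Particular solution: y = 2cos(2x) + sin(2x).


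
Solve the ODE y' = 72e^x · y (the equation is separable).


Separate variables: dy/y = 72e^x dx.
Integrate: ln|y| = 72e^x + C₀.
Exponentiate: y = Ce^(72e^x).


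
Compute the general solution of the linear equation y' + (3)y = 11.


P(x) = 3, Q(x) = 11; integrating factor μ = e^(3x).
(μ y)' = 11e^(3x) ⇒ μ y = (11/3)e^(3x) + C.
Divide by μ: y = 11/3 + Ce^(-3x).


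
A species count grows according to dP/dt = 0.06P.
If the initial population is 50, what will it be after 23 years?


The ODE dP/dt = 0.06P has solution P(t) = P(0)e^(0.06t).
Substitute P(0) = 50 and t = 23: P(23) = 50 e^(1.38) ≈ 199.


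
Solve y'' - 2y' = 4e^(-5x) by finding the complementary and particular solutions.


Characteristic roots of r² - 2r = 0 are 0, 2.
y_h = C₁ + C₂e^(2x).
Forcing exponent -5 is not a characteristic root; try y_p = Ae^(-5x).
Substitute: A·(25 + (-2)·-5 + (0)) = A·35 = 4, so A = 4/35.
General solution: y = C₁ + C₂e^(2x) + (4/35)e^(-5x).


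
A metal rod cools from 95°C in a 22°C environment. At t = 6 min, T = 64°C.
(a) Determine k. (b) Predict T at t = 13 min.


Newton's law: T(t) = T_a + (T₀ - T_a)e^(-kt).
(a) Use T(6) = 64: (64 - 22)/(95 - 22) = e^(-k·6), so k = -ln(0.575)/6 ≈ 0.0921.
(b) Apply k to t = 13: T(13) = 22 + (73)e^(-1.198) ≈ 44.0°C.


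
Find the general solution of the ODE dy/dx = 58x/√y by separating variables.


Separate: √y dy = 58x dx.
Integrate: (2/3)y^(3/2) = 29x² + C.


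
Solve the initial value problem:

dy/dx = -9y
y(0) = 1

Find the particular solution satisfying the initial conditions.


General solution of y' = -9y is y = Ce^(-9x).
Apply y(0) = 1: C = 1.
Particular solution: y = e^(-9x).


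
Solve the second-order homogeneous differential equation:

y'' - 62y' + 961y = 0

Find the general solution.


Characteristic equation: r² - 62r + 961 = 0, i.e. (r - 31)² = 0.
Repeated root r = 31; include an x factor for the second linearly independent solution.
General solution: y = (C₁ + C₂x)e^(31x).


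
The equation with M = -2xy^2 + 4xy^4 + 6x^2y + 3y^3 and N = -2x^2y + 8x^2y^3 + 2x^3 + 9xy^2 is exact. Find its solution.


Check exactness: ∂M/∂y = -4xy + 16xy^3 + 6x^2 + 9y^2 and ∂N/∂x = -4xy + 16xy^3 + 6x^2 + 9y^2; equal, so the equation is exact.
Integrate M with respect to x (treating y as constant): ∫M dx = -x^2y^2 + 2x^2y^4 + 2x^3y + 3xy^3 + h(y).
Differentiate w.r.t. y and set equal to N: all terms match, so h'(y) = 0 and h is a constant absorbed into C.
General solution: -x^2y^2 + 2x^2y^4 + 2x^3y + 3xy^3 = C.


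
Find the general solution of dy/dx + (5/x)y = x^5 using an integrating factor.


P(x) = 5/x ⇒ μ = x^5.
(x^5 y)' = x^5·x^5 = x^10.
Integrate: x^5 y = x^11/(11) + C.
Solve for y: y = (1/11)x^6 + C/x^5.


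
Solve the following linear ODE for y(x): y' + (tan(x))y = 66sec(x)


P(x) = tan(x) ⇒ μ = e^(∫tan(x)dx) = sec(x).
(sec(x) y)' = 66sec²(x) ⇒ sec(x) y = 66tan(x) + C.
Multiply by cos(x): y = 66sin(x) + C·cos(x).


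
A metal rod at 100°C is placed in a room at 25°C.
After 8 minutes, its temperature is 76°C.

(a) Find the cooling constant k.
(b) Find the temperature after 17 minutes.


Newton's law: T(t) = T_a + (T₀ - T_a)e^(-kt).
(a) Use T(8) = 76: (76 - 25)/(100 - 25) = e^(-k·8), so k = -ln(0.680)/8 ≈ 0.0482.
(b) Apply k to t = 17: T(17) = 25 + (75)e^(-0.820) ≈ 58.0°C.


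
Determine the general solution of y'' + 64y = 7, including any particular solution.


Homogeneous part: r² + 64 = 0 ⇒ r = ±8i, so y_h = C₁cos(8x) + C₂sin(8x).
Try constant y_p = A; plug in: 64A = 7 ⇒ A = 7/64.
General solution: y = C₁cos(8x) + C₂sin(8x) + 7/64.


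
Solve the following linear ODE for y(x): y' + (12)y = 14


P(x) = 12, Q(x) = 14; integrating factor μ = e^(12x).
(μ y)' = 14e^(12x) ⇒ μ y = (7/6)e^(12x) + C.
Divide by μ: y = 7/6 + Ce^(-12x).


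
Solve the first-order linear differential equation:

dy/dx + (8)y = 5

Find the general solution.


P(x) = 8, Q(x) = 5; integrating factor μ = e^(8x).
(μ y)' = 5e^(8x) ⇒ μ y = (5/8)e^(8x) + C.
Divide by μ: y = 5/8 + Ce^(-8x).


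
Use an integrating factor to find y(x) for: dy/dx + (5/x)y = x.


P(x) = 5/x ⇒ μ = x^5.
(x^5 y)' = x^5·x^1 = x^6.
Integrate: x^5 y = x^7/(7) + C.
Solve for y: y = (1/7)x^2 + C/x^5.


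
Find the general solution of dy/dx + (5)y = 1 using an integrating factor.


P(x) = 5, Q(x) = 1; integrating factor μ = e^(5x).
(μ y)' = e^(5x) ⇒ μ y = (1/5)e^(5x) + C.
Divide by μ: y = 1/5 + Ce^(-5x).


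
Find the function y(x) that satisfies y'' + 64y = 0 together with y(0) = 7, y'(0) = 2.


Characteristic roots of r² + 64 = 0 are ±8i, so y = C₁cos(8x) + C₂sin(8x).
Apply y(0) = 7: C₁ = 7. Differentiate and apply y'(0) = 2: 8·C₂ = 2, so C₂ = 1/4.
Particular solution: y = 7cos(8x) + (1/4)sin(8x).


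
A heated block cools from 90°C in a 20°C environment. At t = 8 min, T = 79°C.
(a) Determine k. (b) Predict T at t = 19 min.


Newton's law: T(t) = T_a + (T₀ - T_a)e^(-kt).
(a) Use T(8) = 79: (79 - 20)/(90 - 20) = e^(-k·8), so k = -ln(0.843)/8 ≈ 0.0214.
(b) Apply k to t = 19: T(19) = 20 + (70)e^(-0.406) ≈ 66.6°C.


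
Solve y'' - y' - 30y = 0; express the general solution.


Characteristic equation: r² - r - 30 = 0.
Factor: (r - 6)(r + 5) = 0 ⇒ r = 6, -5 (distinct real).
General solution: y = C₁e^(6x) + C₂e^(-5x).


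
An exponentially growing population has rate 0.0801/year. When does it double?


Exponential growth: P(t) = P₀ e^(0.0801t). Set P(t)/P₀ = 2: e^(0.0801t) = 2.
Solve: t = ln(2)/0.0801 ≈ 8.65 years.


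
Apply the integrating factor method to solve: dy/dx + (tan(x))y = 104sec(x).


P(x) = tan(x) ⇒ μ = e^(∫tan(x)dx) = sec(x).
(sec(x) y)' = 104sec²(x) ⇒ sec(x) y = 104tan(x) + C.
Multiply by cos(x): y = 104sin(x) + C·cos(x).


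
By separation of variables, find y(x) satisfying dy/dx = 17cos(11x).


g(y) = 1, so integrate directly: y = ∫ 17cos(11x) dx = (17/11)sin(11x) + C.


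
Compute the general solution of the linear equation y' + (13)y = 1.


P(x) = 13, Q(x) = 1; integrating factor μ = e^(13x).
(μ y)' = e^(13x) ⇒ μ y = (1/13)e^(13x) + C.
Divide by μ: y = 1/13 + Ce^(-13x).


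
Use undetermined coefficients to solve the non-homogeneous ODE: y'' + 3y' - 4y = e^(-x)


Characteristic roots of r² + 3r - 4 = 0 are 1, -4.
y_h = C₁e^(x) + C₂e^(-4x).
Forcing exponent -1 is not a characteristic root; try y_p = Ae^(-x).
Substitute: A·(1 + (3)·-1 + (-4)) = A·-6 = 1, so A = -1/6.
General solution: y = C₁e^(x) + C₂e^(-4x) - (1/6)e^(-x).


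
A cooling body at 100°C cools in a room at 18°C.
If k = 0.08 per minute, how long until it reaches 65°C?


From T(t) = T_a + (T₀ - T_a)e^(-kt), set T(t) = 65:
(65 - 18) / (100 - 18) = e^(-0.08t), so t = -ln(0.573)/0.08 ≈ 7.0 minutes.


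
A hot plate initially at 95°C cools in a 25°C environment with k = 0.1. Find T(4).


Newton's law: dT/dt = -k(T - T_a) has solution T(t) = T_a + (T₀ - T_a)e^(-kt).
Plug in T_a = 25, T₀ = 95, k = 0.1, t = 4: T(4) = 25 + (70)e^(-0.40) ≈ 71.9°C.


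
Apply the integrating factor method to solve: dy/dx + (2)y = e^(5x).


P(x) = 2 ⇒ μ = e^(2x).
(μ y)' = e^(7x) ⇒ μ y = e^(7x)/7 + C.
Divide by μ: y = (1/7)e^(5x) + Ce^(-2x).


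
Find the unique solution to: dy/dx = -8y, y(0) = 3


General solution of y' = -8y is y = Ce^(-8x).
Apply y(0) = 3: C = 3.
Particular solution: y = 3e^(-8x).


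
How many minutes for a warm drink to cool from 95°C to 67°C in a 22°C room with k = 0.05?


From T(t) = T_a + (T₀ - T_a)e^(-kt), set T(t) = 67:
(67 - 22) / (95 - 22) = e^(-0.05t), so t = -ln(0.616)/0.05 ≈ 9.7 minutes.


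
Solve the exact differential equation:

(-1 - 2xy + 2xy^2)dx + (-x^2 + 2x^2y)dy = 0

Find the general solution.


Check exactness: ∂M/∂y = -2x + 4xy and ∂N/∂x = -2x + 4xy; equal, so the equation is exact.
Integrate M with respect to x (treating y as constant): ∫M dx = -x - x^2y + x^2y^2 + h(y).
Differentiate w.r.t. y and set equal to N: all terms match, so h'(y) = 0 and h is a constant absorbed into C.
General solution: -x - x^2y + x^2y^2 = C.


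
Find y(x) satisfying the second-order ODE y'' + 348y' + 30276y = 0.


Characteristic equation: r² + 348r + 30276 = 0, i.e. (r + 174)² = 0.
Repeated root r = -174; include an x factor for the second linearly independent solution.
General solution: y = (C₁ + C₂x)e^(-174x).


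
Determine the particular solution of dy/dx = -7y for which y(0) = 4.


General solution of y' = -7y is y = Ce^(-7x).
Apply y(0) = 4: C = 4.
Particular solution: y = 4e^(-7x).


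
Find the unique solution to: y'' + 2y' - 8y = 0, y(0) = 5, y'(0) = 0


Characteristic roots of r² + 2r - 8 = 0 are -4, 2.
General solution y = c₁ e^(-4x) + c₂ e^(2x).
Apply y(0) = 5: c₁ + c₂ = 5. Apply y'(0) = 0: -4 c₁ + 2 c₂ = 0.
Solve: c₁ = 5/3, c₂ = 10/3.
Particular solution: y = (5/3)e^(-4x) + (10/3)e^(2x).


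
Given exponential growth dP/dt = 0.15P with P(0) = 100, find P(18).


The ODE dP/dt = 0.15P has solution P(t) = P(0)e^(0.15t).
Substitute P(0) = 100 and t = 18: P(18) = 100 e^(2.70) ≈ 1488.


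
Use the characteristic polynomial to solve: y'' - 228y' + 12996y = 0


Characteristic equation: r² - 228r + 12996 = 0, i.e. (r - 114)² = 0.
Repeated root r = 114; include an x factor for the second linearly independent solution.
General solution: y = (C₁ + C₂x)e^(114x).


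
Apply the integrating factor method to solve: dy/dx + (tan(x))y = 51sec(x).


P(x) = tan(x) ⇒ μ = e^(∫tan(x)dx) = sec(x).
(sec(x) y)' = 51sec²(x) ⇒ sec(x) y = 51tan(x) + C.
Multiply by cos(x): y = 51sin(x) + C·cos(x).


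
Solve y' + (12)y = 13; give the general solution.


P(x) = 12, Q(x) = 13; integrating factor μ = e^(12x).
(μ y)' = 13e^(12x) ⇒ μ y = (13/12)e^(12x) + C.
Divide by μ: y = 13/12 + Ce^(-12x).


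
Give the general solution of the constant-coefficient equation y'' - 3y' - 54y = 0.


Characteristic equation: r² - 3r - 54 = 0.
Factor: (r - 9)(r + 6) = 0 ⇒ r = 9, -6 (distinct real).
General solution: y = C₁e^(9x) + C₂e^(-6x).


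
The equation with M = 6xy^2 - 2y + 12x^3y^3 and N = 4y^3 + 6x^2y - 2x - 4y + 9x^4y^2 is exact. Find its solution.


Check exactness: ∂M/∂y = 12xy - 2 + 36x^3y^2 and ∂N/∂x = 12xy - 2 + 36x^3y^2; equal, so the equation is exact.
Integrate M with respect to x (treating y as constant): ∫M dx = 3x^2y^2 - 2xy + 3x^4y^3 + h(y).
Differentiate w.r.t. y and set equal to N: the x-dependent terms already match, leaving h'(y) = 4y^3 - 4y. Integrate: h(y) = y^4 - 2y^2.
So F(x,y) = y^4 + 3x^2y^2 - 2xy - 2y^2 + 3x^4y^3.
General solution: y^4 + 3x^2y^2 - 2xy - 2y^2 + 3x^4y^3 = C.


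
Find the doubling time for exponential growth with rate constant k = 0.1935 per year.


Exponential growth: P(t) = P₀ e^(0.1935t). Set P(t)/P₀ = 2: e^(0.1935t) = 2.
Solve: t = ln(2)/0.1935 ≈ 3.58 years.


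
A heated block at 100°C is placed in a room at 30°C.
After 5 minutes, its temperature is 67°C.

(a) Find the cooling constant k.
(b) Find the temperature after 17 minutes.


Newton's law: T(t) = T_a + (T₀ - T_a)e^(-kt).
(a) Use T(5) = 67: (67 - 30)/(100 - 30) = e^(-k·5), so k = -ln(0.529)/5 ≈ 0.1275.
(b) Apply k to t = 17: T(17) = 30 + (70)e^(-2.168) ≈ 38.0°C.


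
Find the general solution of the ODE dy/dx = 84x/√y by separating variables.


Separate: √y dy = 84x dx.
Integrate: (2/3)y^(3/2) = 42x² + C.


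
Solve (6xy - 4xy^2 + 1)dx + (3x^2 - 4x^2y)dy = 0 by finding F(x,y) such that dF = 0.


Check exactness: ∂M/∂y = 6x - 8xy and ∂N/∂x = 6x - 8xy; equal, so the equation is exact.
Integrate M with respect to x (treating y as constant): ∫M dx = 3x^2y - 2x^2y^2 + x + h(y).
Differentiate w.r.t. y and set equal to N: all terms match, so h'(y) = 0 and h is a constant absorbed into C.
General solution: 3x^2y - 2x^2y^2 + x = C.


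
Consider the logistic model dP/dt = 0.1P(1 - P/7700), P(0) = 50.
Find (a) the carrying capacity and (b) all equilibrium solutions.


Logistic ODE dP/dt = 0.1P(1 - P/7700) has equilibria where dP/dt = 0, i.e. P = 0 or P = 7700.
The coefficient (1 - P/K) = 0 when P = K, identifying K = 7700 as the carrying capacity.
(a) K = 7700; (b) equilibria P = 0 and P = 7700.


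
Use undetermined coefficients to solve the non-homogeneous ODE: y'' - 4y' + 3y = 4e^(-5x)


Characteristic roots of r² - 4r + 3 = 0 are 1, 3.
y_h = C₁e^(x) + C₂e^(3x).
Forcing exponent -5 is not a characteristic root; try y_p = Ae^(-5x).
Substitute: A·(25 + (-4)·-5 + (3)) = A·48 = 4, so A = 1/12.
General solution: y = C₁e^(x) + C₂e^(3x) + (1/12)e^(-5x).


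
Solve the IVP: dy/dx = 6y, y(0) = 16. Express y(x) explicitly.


General solution of y' = 6y is y = Ce^(6x).
Apply y(0) = 16: C = 16.
Particular solution: y = 16e^(6x).


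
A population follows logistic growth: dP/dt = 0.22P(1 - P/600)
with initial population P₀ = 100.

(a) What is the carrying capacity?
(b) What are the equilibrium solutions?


Logistic ODE dP/dt = 0.22P(1 - P/600) has equilibria where dP/dt = 0, i.e. P = 0 or P = 600.
The coefficient (1 - P/K) = 0 when P = K, identifying K = 600 as the carrying capacity.
(a) K = 600; (b) equilibria P = 0 and P = 600.


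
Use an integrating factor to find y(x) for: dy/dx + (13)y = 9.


P(x) = 13, Q(x) = 9; integrating factor μ = e^(13x).
(μ y)' = 9e^(13x) ⇒ μ y = (9/13)e^(13x) + C.
Divide by μ: y = 9/13 + Ce^(-13x).


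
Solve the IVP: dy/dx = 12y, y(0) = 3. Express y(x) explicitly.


General solution of y' = 12y is y = Ce^(12x).
Apply y(0) = 3: C = 3.
Particular solution: y = 3e^(12x).


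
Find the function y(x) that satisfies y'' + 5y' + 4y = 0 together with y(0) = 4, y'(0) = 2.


Characteristic roots of r² + 5r + 4 = 0 are -1, -4.
General solution y = c₁ e^(-x) + c₂ e^(-4x).
Apply y(0) = 4: c₁ + c₂ = 4. Apply y'(0) = 2: -1 c₁ - 4 c₂ = 2.
Solve: c₁ = 6, c₂ = -2.
Particular solution: y = 6e^(-x) - 2e^(-4x).


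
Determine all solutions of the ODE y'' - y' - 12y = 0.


Characteristic equation: r² - r - 12 = 0.
Factor: (r - 4)(r + 3) = 0 ⇒ r = 4, -3 (distinct real).
General solution: y = C₁e^(4x) + C₂e^(-3x).


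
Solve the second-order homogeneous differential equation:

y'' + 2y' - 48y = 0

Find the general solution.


Characteristic equation: r² + 2r - 48 = 0.
Factor: (r - 6)(r + 8) = 0 ⇒ r = 6, -8 (distinct real).
General solution: y = C₁e^(6x) + C₂e^(-8x).


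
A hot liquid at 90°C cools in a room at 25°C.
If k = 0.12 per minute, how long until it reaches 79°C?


From T(t) = T_a + (T₀ - T_a)e^(-kt), set T(t) = 79:
(79 - 25) / (90 - 25) = e^(-0.12t), so t = -ln(0.831)/0.12 ≈ 1.5 minutes.


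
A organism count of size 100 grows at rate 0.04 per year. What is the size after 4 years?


The ODE dP/dt = 0.04P has solution P(t) = P(0)e^(0.04t).
Substitute P(0) = 100 and t = 4: P(4) = 100 e^(0.16) ≈ 117.


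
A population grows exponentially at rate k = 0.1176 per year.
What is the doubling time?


Exponential growth: P(t) = P₀ e^(0.1176t). Set P(t)/P₀ = 2: e^(0.1176t) = 2.
Solve: t = ln(2)/0.1176 ≈ 5.89 years.


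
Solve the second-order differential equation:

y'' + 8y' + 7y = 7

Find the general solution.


Characteristic roots of r² + 8r + 7 = 0 are -1, -7.
y_h = C₁e^(-x) + C₂e^(-7x).
Constant forcing; try y_p = A. Then 7A = 7 ⇒ A = 1.
General solution: y = C₁e^(-x) + C₂e^(-7x) + 1.


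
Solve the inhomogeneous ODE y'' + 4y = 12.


Homogeneous part: r² + 4 = 0 ⇒ r = ±2i, so y_h = C₁cos(2x) + C₂sin(2x).
Try constant y_p = A; plug in: 4A = 12 ⇒ A = 3.
General solution: y = C₁cos(2x) + C₂sin(2x) + 3.


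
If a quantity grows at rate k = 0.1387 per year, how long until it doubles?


Exponential growth: P(t) = P₀ e^(0.1387t). Set P(t)/P₀ = 2: e^(0.1387t) = 2.
Solve: t = ln(2)/0.1387 ≈ 5.00 years.


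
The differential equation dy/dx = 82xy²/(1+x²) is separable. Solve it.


Separate: dy/y² = 82x/(1+x²) dx.
Integrate LHS: ∫ dy/y² = -1/y.
Integrate RHS via u = 1+x²: 41ln(1+x²) + C.
Result: -1/y = 41ln(1+x²) + C.


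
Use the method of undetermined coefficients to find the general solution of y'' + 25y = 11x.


Homogeneous: r² + 25 = 0 ⇒ r = ±5i, y_h = C₁cos(5x) + C₂sin(5x).
Polynomial forcing; try y_p = Ax + B. Then y_p'' + 25 y_p = 25(Ax + B) = 11x, so B = 0 and A = 11/25.
General solution: y = C₁cos(5x) + C₂sin(5x) + (11/25)x.


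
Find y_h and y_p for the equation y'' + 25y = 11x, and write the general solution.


Homogeneous: r² + 25 = 0 ⇒ r = ±5i, y_h = C₁cos(5x) + C₂sin(5x).
Polynomial forcing; try y_p = Ax + B. Then y_p'' + 25 y_p = 25(Ax + B) = 11x, so B = 0 and A = 11/25.
General solution: y = C₁cos(5x) + C₂sin(5x) + (11/25)x.


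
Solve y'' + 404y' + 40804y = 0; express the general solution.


Characteristic equation: r² + 404r + 40804 = 0, i.e. (r + 202)² = 0.
Repeated root r = -202; include an x factor for the second linearly independent solution.
General solution: y = (C₁ + C₂x)e^(-202x).


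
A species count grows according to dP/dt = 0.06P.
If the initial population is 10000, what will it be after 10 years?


The ODE dP/dt = 0.06P has solution P(t) = P(0)e^(0.06t).
Substitute P(0) = 10000 and t = 10: P(10) = 10000 e^(0.60) ≈ 18221.


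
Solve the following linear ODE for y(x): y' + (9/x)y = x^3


P(x) = 9/x ⇒ μ = x^9.
(x^9 y)' = x^9·x^3 = x^12.
Integrate: x^9 y = x^13/(13) + C.
Solve for y: y = (1/13)x^4 + C/x^9.


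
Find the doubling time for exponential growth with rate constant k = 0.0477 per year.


Exponential growth: P(t) = P₀ e^(0.0477t). Set P(t)/P₀ = 2: e^(0.0477t) = 2.
Solve: t = ln(2)/0.0477 ≈ 14.53 years.


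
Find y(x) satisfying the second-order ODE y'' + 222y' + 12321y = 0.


Characteristic equation: r² + 222r + 12321 = 0, i.e. (r + 111)² = 0.
Repeated root r = -111; include an x factor for the second linearly independent solution.
General solution: y = (C₁ + C₂x)e^(-111x).


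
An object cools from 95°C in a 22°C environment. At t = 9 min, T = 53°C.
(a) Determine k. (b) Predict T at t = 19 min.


Newton's law: T(t) = T_a + (T₀ - T_a)e^(-kt).
(a) Use T(9) = 53: (53 - 22)/(95 - 22) = e^(-k·9), so k = -ln(0.425)/9 ≈ 0.0952.
(b) Apply k to t = 19: T(19) = 22 + (73)e^(-1.808) ≈ 34.0°C.


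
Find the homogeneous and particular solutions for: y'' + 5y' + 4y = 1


Characteristic roots of r² + 5r + 4 = 0 are -4, -1.
y_h = C₁e^(-4x) + C₂e^(-x).
Constant forcing; try y_p = A. Then 4A = 1 ⇒ A = 1/4.
General solution: y = C₁e^(-4x) + C₂e^(-x) + 1/4.


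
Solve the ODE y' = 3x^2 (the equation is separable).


Integrate both sides with respect to x: y = ∫ 3x^2 dx = x^3 + C.


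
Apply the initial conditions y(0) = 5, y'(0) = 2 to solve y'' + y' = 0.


Characteristic roots of r² + r = 0 are -1, 0.
General solution y = c₁ e^(-x) + c₂.
Apply y(0) = 5: c₁ + c₂ = 5. Apply y'(0) = 2: -1 c₁ + 0 c₂ = 2.
Solve: c₁ = -2, c₂ = 7.
Particular solution: y = -2e^(-x) + 7.


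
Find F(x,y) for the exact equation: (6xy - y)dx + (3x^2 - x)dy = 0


Check exactness: ∂M/∂y = 6x - 1 and ∂N/∂x = 6x - 1; equal, so the equation is exact.
Integrate M with respect to x (treating y as constant): ∫M dx = 3x^2y - xy + h(y).
Differentiate w.r.t. y and set equal to N: all terms match, so h'(y) = 0 and h is a constant absorbed into C.
General solution: 3x^2y - xy = C.


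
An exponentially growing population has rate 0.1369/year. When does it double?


Exponential growth: P(t) = P₀ e^(0.1369t). Set P(t)/P₀ = 2: e^(0.1369t) = 2.
Solve: t = ln(2)/0.1369 ≈ 5.06 years.


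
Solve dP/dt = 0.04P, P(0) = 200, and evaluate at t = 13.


The ODE dP/dt = 0.04P has solution P(t) = P(0)e^(0.04t).
Substitute P(0) = 200 and t = 13: P(13) = 200 e^(0.52) ≈ 336.


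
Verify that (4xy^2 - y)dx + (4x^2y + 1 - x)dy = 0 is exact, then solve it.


Check exactness: ∂M/∂y = 8xy - 1 and ∂N/∂x = 8xy - 1; equal, so the equation is exact.
Integrate M with respect to x (treating y as constant): ∫M dx = 2x^2y^2 - xy + h(y).
Differentiate w.r.t. y and set equal to N: the x-dependent terms already match, leaving h'(y) = 1. Integrate: h(y) = y.
So F(x,y) = 2x^2y^2 + y - xy.
General solution: 2x^2y^2 + y - xy = C.


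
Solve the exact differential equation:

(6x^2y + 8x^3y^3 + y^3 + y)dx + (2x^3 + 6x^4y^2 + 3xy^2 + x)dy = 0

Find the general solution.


Check exactness: ∂M/∂y = 6x^2 + 24x^3y^2 + 3y^2 + 1 and ∂N/∂x = 6x^2 + 24x^3y^2 + 3y^2 + 1; equal, so the equation is exact.
Integrate M with respect to x (treating y as constant): ∫M dx = 2x^3y + 2x^4y^3 + xy^3 + xy + h(y).
Differentiate w.r.t. y and set equal to N: all terms match, so h'(y) = 0 and h is a constant absorbed into C.
General solution: 2x^3y + 2x^4y^3 + xy^3 + xy = C.


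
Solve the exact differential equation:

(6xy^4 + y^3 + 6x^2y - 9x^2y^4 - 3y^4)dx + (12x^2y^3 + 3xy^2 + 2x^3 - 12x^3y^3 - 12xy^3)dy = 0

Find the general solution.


Check exactness: ∂M/∂y = 24xy^3 + 3y^2 + 6x^2 - 36x^2y^3 - 12y^3 and ∂N/∂x = 24xy^3 + 3y^2 + 6x^2 - 36x^2y^3 - 12y^3; equal, so the equation is exact.
Integrate M with respect to x (treating y as constant): ∫M dx = 3x^2y^4 + xy^3 + 2x^3y - 3x^3y^4 - 3xy^4 + h(y).
Differentiate w.r.t. y and set equal to N: all terms match, so h'(y) = 0 and h is a constant absorbed into C.
General solution: 3x^2y^4 + xy^3 + 2x^3y - 3x^3y^4 - 3xy^4 = C.


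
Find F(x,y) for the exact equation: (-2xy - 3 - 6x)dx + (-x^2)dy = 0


Check exactness: ∂M/∂y = -2x and ∂N/∂x = -2x; equal, so the equation is exact.
Integrate M with respect to x (treating y as constant): ∫M dx = -x^2y - 3x - 3x^2 + h(y).
Differentiate w.r.t. y and set equal to N: all terms match, so h'(y) = 0 and h is a constant absorbed into C.
General solution: -x^2y - 3x - 3x^2 = C.


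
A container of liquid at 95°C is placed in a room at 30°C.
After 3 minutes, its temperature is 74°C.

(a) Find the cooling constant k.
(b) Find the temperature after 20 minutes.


Newton's law: T(t) = T_a + (T₀ - T_a)e^(-kt).
(a) Use T(3) = 74: (74 - 30)/(95 - 30) = e^(-k·3), so k = -ln(0.677)/3 ≈ 0.1301.
(b) Apply k to t = 20: T(20) = 30 + (65)e^(-2.601) ≈ 34.8°C.


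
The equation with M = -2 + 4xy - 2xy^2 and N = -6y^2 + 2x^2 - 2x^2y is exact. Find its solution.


Check exactness: ∂M/∂y = 4x - 4xy and ∂N/∂x = 4x - 4xy; equal, so the equation is exact.
Integrate M with respect to x (treating y as constant): ∫M dx = -2x + 2x^2y - x^2y^2 + h(y).
Differentiate w.r.t. y and set equal to N: the x-dependent terms already match, leaving h'(y) = -6y^2. Integrate: h(y) = -2y^3.
So F(x,y) = -2y^3 - 2x + 2x^2y - x^2y^2.
General solution: -2y^3 - 2x + 2x^2y - x^2y^2 = C.


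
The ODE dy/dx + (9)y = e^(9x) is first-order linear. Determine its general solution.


P(x) = 9 ⇒ μ = e^(9x).
(μ y)' = e^(18x) ⇒ μ y = e^(18x)/18 + C.
Divide by μ: y = (1/18)e^(9x) + Ce^(-9x).


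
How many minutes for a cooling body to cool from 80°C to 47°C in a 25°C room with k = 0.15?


From T(t) = T_a + (T₀ - T_a)e^(-kt), set T(t) = 47:
(47 - 25) / (80 - 25) = e^(-0.15t), so t = -ln(0.400)/0.15 ≈ 6.1 minutes.


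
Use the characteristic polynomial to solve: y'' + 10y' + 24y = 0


Characteristic equation: r² + 10r + 24 = 0.
Factor: (r + 4)(r + 6) = 0 ⇒ r = -4, -6 (distinct real).
General solution: y = C₁e^(-4x) + C₂e^(-6x).


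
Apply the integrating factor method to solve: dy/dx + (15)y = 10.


P(x) = 15, Q(x) = 10; integrating factor μ = e^(15x).
(μ y)' = 10e^(15x) ⇒ μ y = (2/3)e^(15x) + C.
Divide by μ: y = 2/3 + Ce^(-15x).


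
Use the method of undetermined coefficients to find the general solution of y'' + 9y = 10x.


Homogeneous: r² + 9 = 0 ⇒ r = ±3i, y_h = C₁cos(3x) + C₂sin(3x).
Polynomial forcing; try y_p = Ax + B. Then y_p'' + 9 y_p = 9(Ax + B) = 10x, so B = 0 and A = 10/9.
General solution: y = C₁cos(3x) + C₂sin(3x) + (10/9)x.


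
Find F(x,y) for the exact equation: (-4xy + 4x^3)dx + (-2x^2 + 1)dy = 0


Check exactness: ∂M/∂y = -4x and ∂N/∂x = -4x; equal, so the equation is exact.
Integrate M with respect to x (treating y as constant): ∫M dx = -2x^2y + x^4 + h(y).
Differentiate w.r.t. y and set equal to N: the x-dependent terms already match, leaving h'(y) = 1. Integrate: h(y) = y.
So F(x,y) = -2x^2y + y + x^4.
General solution: -2x^2y + y + x^4 = C.


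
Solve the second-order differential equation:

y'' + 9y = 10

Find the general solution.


Homogeneous part: r² + 9 = 0 ⇒ r = ±3i, so y_h = C₁cos(3x) + C₂sin(3x).
Try constant y_p = A; plug in: 9A = 10 ⇒ A = 10/9.
General solution: y = C₁cos(3x) + C₂sin(3x) + 10/9.


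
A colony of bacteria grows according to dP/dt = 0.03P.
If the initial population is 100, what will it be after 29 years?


The ODE dP/dt = 0.03P has solution P(t) = P(0)e^(0.03t).
Substitute P(0) = 100 and t = 29: P(29) = 100 e^(0.87) ≈ 239.


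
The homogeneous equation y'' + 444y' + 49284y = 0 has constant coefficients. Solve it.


Characteristic equation: r² + 444r + 49284 = 0, i.e. (r + 222)² = 0.
Repeated root r = -222; include an x factor for the second linearly independent solution.
General solution: y = (C₁ + C₂x)e^(-222x).


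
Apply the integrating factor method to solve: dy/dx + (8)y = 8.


P(x) = 8, Q(x) = 8; integrating factor μ = e^(8x).
(μ y)' = 8e^(8x) ⇒ μ y = e^(8x) + C.
Divide by μ: y = 1 + Ce^(-8x).


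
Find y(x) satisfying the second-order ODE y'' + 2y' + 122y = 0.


Characteristic equation: r² + 2r + 122 = 0.
Discriminant is negative; roots r = -1 ± 11i (complex conjugate pair).
General solution uses e^(α x)(C₁ cos(β x) + C₂ sin(β x)): y = e^(-x)(C₁cos(11x) + C₂sin(11x)).


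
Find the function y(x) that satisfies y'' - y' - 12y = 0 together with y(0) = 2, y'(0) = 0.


Characteristic roots of r² - r - 12 = 0 are -3, 4.
General solution y = c₁ e^(-3x) + c₂ e^(4x).
Apply y(0) = 2: c₁ + c₂ = 2. Apply y'(0) = 0: -3 c₁ + 4 c₂ = 0.
Solve: c₁ = 8/7, c₂ = 6/7.
Particular solution: y = (8/7)e^(-3x) + (6/7)e^(4x).


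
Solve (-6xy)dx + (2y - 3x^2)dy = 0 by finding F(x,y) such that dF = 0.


Check exactness: ∂M/∂y = -6x and ∂N/∂x = -6x; equal, so the equation is exact.
Integrate M with respect to x (treating y as constant): ∫M dx = -3x^2y + h(y).
Differentiate w.r.t. y and set equal to N: the x-dependent terms already match, leaving h'(y) = 2y. Integrate: h(y) = y^2.
So F(x,y) = y^2 - 3x^2y.
General solution: y^2 - 3x^2y = C.


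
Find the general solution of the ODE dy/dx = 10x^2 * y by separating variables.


Separate variables: dy/y = 10x^2 dx.
Integrate: ln|y| = (10/3)x^3 + C₀.
Exponentiate: y = Ce^((10/3)x^3).


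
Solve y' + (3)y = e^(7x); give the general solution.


P(x) = 3 ⇒ μ = e^(3x).
(μ y)' = e^(10x) ⇒ μ y = e^(10x)/10 + C.
Divide by μ: y = (1/10)e^(7x) + Ce^(-3x).


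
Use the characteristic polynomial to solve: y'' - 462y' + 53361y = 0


Characteristic equation: r² - 462r + 53361 = 0, i.e. (r - 231)² = 0.
Repeated root r = 231; include an x factor for the second linearly independent solution.
General solution: y = (C₁ + C₂x)e^(231x).


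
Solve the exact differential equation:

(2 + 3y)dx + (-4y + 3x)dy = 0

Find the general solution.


Check exactness: ∂M/∂y = 3 and ∂N/∂x = 3; equal, so the equation is exact.
Integrate M with respect to x (treating y as constant): ∫M dx = 2x + 3xy + h(y).
Differentiate w.r.t. y and set equal to N: the x-dependent terms already match, leaving h'(y) = -4y. Integrate: h(y) = -2y^2.
So F(x,y) = 2x - 2y^2 + 3xy.
General solution: 2x - 2y^2 + 3xy = C.


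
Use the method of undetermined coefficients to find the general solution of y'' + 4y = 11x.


Homogeneous: r² + 4 = 0 ⇒ r = ±2i, y_h = C₁cos(2x) + C₂sin(2x).
Polynomial forcing; try y_p = Ax + B. Then y_p'' + 4 y_p = 4(Ax + B) = 11x, so B = 0 and A = 11/4.
General solution: y = C₁cos(2x) + C₂sin(2x) + (11/4)x.


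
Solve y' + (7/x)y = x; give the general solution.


P(x) = 7/x ⇒ μ = x^7.
(x^7 y)' = x^8 ⇒ x^7 y = x^9/(9) + C.
Solve for y: y = (1/9)x^2 + C/x^7.


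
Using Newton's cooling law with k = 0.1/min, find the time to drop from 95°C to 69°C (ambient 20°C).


From T(t) = T_a + (T₀ - T_a)e^(-kt), set T(t) = 69:
(69 - 20) / (95 - 20) = e^(-0.1t), so t = -ln(0.653)/0.1 ≈ 4.3 minutes.


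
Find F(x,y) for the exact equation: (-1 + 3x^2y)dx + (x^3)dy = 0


Check exactness: ∂M/∂y = 3x^2 and ∂N/∂x = 3x^2; equal, so the equation is exact.
Integrate M with respect to x (treating y as constant): ∫M dx = -x + x^3y + h(y).
Differentiate w.r.t. y and set equal to N: all terms match, so h'(y) = 0 and h is a constant absorbed into C.
General solution: -x + x^3y = C.


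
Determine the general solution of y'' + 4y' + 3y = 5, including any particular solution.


Characteristic roots of r² + 4r + 3 = 0 are -3, -1.
y_h = C₁e^(-3x) + C₂e^(-x).
Constant forcing; try y_p = A. Then 3A = 5 ⇒ A = 5/3.
General solution: y = C₁e^(-3x) + C₂e^(-x) + 5/3.


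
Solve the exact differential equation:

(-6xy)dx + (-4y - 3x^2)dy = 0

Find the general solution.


Check exactness: ∂M/∂y = -6x and ∂N/∂x = -6x; equal, so the equation is exact.
Integrate M with respect to x (treating y as constant): ∫M dx = -3x^2y + h(y).
Differentiate w.r.t. y and set equal to N: the x-dependent terms already match, leaving h'(y) = -4y. Integrate: h(y) = -2y^2.
So F(x,y) = -2y^2 - 3x^2y.
General solution: -2y^2 - 3x^2y = C.


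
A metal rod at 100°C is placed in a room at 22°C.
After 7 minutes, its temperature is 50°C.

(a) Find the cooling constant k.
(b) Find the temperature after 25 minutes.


Newton's law: T(t) = T_a + (T₀ - T_a)e^(-kt).
(a) Use T(7) = 50: (50 - 22)/(100 - 22) = e^(-k·7), so k = -ln(0.359)/7 ≈ 0.1464.
(b) Apply k to t = 25: T(25) = 22 + (78)e^(-3.659) ≈ 24.0°C.


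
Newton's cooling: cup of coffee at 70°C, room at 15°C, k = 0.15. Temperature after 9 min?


Newton's law: dT/dt = -k(T - T_a) has solution T(t) = T_a + (T₀ - T_a)e^(-kt).
Plug in T_a = 15, T₀ = 70, k = 0.15, t = 9: T(9) = 15 + (55)e^(-1.35) ≈ 29.3°C.


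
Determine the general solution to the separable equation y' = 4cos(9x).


g(y) = 1, so integrate directly: y = ∫ 4cos(9x) dx = (4/9)sin(9x) + C.


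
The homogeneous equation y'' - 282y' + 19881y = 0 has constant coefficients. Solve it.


Characteristic equation: r² - 282r + 19881 = 0, i.e. (r - 141)² = 0.
Repeated root r = 141; include an x factor for the second linearly independent solution.
General solution: y = (C₁ + C₂x)e^(141x).


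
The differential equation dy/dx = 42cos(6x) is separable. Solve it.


g(y) = 1, so integrate directly: y = ∫ 42cos(6x) dx = 7sin(6x) + C.


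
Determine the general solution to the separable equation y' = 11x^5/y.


Separate variables: y dy = 11x^5 dx.
Integrate both sides: y²/2 = (11/6)x^6 + C₀.
Multiply by 2: y² = (11/3)x^6 + C.


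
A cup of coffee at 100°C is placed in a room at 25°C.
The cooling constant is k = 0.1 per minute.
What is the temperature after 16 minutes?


Newton's law: dT/dt = -k(T - T_a) has solution T(t) = T_a + (T₀ - T_a)e^(-kt).
Plug in T_a = 25, T₀ = 100, k = 0.1, t = 16: T(16) = 25 + (75)e^(-1.60) ≈ 40.1°C.


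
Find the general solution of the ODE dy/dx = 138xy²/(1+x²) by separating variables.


Separate: dy/y² = 138x/(1+x²) dx.
Integrate LHS: ∫ dy/y² = -1/y.
Integrate RHS via u = 1+x²: 69ln(1+x²) + C.
Result: -1/y = 69ln(1+x²) + C.


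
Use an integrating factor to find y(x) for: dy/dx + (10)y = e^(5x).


P(x) = 10 ⇒ μ = e^(10x).
(μ y)' = e^(15x) ⇒ μ y = e^(15x)/15 + C.
Divide by μ: y = (1/15)e^(5x) + Ce^(-10x).


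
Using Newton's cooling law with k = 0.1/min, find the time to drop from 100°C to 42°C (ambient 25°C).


From T(t) = T_a + (T₀ - T_a)e^(-kt), set T(t) = 42:
(42 - 25) / (100 - 25) = e^(-0.1t), so t = -ln(0.227)/0.1 ≈ 14.8 minutes.


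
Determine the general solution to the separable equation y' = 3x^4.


Integrate both sides with respect to x: y = ∫ 3x^4 dx = (3/5)x^5 + C.


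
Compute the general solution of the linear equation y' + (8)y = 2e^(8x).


P(x) = 8 ⇒ μ = e^(8x).
(μ y)' = 2e^(16x) ⇒ μ y = (2/16)e^(16x) + C.
Divide by μ: y = (1/8)e^(8x) + Ce^(-8x).


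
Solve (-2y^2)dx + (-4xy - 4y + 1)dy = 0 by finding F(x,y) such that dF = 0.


Check exactness: ∂M/∂y = -4y and ∂N/∂x = -4y; equal, so the equation is exact.
Integrate M with respect to x (treating y as constant): ∫M dx = -2xy^2 + h(y).
Differentiate w.r.t. y and set equal to N: the x-dependent terms already match, leaving h'(y) = -4y + 1. Integrate: h(y) = -2y^2 + y.
So F(x,y) = -2xy^2 - 2y^2 + y.
General solution: -2xy^2 - 2y^2 + y = C.


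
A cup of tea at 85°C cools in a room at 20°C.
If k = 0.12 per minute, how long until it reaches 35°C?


From T(t) = T_a + (T₀ - T_a)e^(-kt), set T(t) = 35:
(35 - 20) / (85 - 20) = e^(-0.12t), so t = -ln(0.231)/0.12 ≈ 12.2 minutes.


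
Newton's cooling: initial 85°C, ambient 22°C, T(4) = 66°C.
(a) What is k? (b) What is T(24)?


Newton's law: T(t) = T_a + (T₀ - T_a)e^(-kt).
(a) Use T(4) = 66: (66 - 22)/(85 - 22) = e^(-k·4), so k = -ln(0.698)/4 ≈ 0.0897.
(b) Apply k to t = 24: T(24) = 22 + (63)e^(-2.154) ≈ 29.3°C.


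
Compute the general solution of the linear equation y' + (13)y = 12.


P(x) = 13, Q(x) = 12; integrating factor μ = e^(13x).
(μ y)' = 12e^(13x) ⇒ μ y = (12/13)e^(13x) + C.
Divide by μ: y = 12/13 + Ce^(-13x).


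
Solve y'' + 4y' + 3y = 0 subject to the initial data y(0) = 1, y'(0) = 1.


Characteristic roots of r² + 4r + 3 = 0 are -1, -3.
General solution y = c₁ e^(-x) + c₂ e^(-3x).
Apply y(0) = 1: c₁ + c₂ = 1. Apply y'(0) = 1: -1 c₁ - 3 c₂ = 1.
Solve: c₁ = 2, c₂ = -1.
Particular solution: y = 2e^(-x) - e^(-3x).


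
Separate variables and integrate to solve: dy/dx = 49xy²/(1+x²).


Separate: dy/y² = 49x/(1+x²) dx.
Integrate LHS: ∫ dy/y² = -1/y.
Integrate RHS via u = 1+x²: (49/2)ln(1+x²) + C.
Result: -1/y = (49/2)ln(1+x²) + C.


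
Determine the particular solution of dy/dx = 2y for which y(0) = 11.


General solution of y' = 2y is y = Ce^(2x).
Apply y(0) = 11: C = 11.
Particular solution: y = 11e^(2x).


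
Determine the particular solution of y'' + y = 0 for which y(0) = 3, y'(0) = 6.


Characteristic roots of r² + 1 = 0 are ±1i, so y = C₁cos(x) + C₂sin(x).
Apply y(0) = 3: C₁ = 3. Differentiate and apply y'(0) = 6: 1·C₂ = 6, so C₂ = 6.
Particular solution: y = 3cos(x) + 6sin(x).


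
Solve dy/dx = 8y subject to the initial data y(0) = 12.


General solution of y' = 8y is y = Ce^(8x).
Apply y(0) = 12: C = 12.
Particular solution: y = 12e^(8x).


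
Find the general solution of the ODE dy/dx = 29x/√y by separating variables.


Separate: √y dy = 29x dx.
Integrate: (2/3)y^(3/2) = (29/2)x² + C.


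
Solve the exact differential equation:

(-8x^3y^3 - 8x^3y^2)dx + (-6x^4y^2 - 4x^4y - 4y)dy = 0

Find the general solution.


Check exactness: ∂M/∂y = -24x^3y^2 - 16x^3y and ∂N/∂x = -24x^3y^2 - 16x^3y; equal, so the equation is exact.
Integrate M with respect to x (treating y as constant): ∫M dx = -2x^4y^3 - 2x^4y^2 + h(y).
Differentiate w.r.t. y and set equal to N: the x-dependent terms already match, leaving h'(y) = -4y. Integrate: h(y) = -2y^2.
So F(x,y) = -2x^4y^3 - 2x^4y^2 - 2y^2.
General solution: -2x^4y^3 - 2x^4y^2 - 2y^2 = C.


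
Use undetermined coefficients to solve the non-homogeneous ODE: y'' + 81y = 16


Homogeneous part: r² + 81 = 0 ⇒ r = ±9i, so y_h = C₁cos(9x) + C₂sin(9x).
Try constant y_p = A; plug in: 81A = 16 ⇒ A = 16/81.
General solution: y = C₁cos(9x) + C₂sin(9x) + 16/81.
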